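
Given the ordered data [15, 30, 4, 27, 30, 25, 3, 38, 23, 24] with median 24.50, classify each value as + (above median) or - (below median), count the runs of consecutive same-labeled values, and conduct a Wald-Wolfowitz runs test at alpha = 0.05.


Step 1: Compute median = 24.50; label A = above, B = below.
Labels in order: BABAAABABB  (n_A = 5, n_B = 5)
Step 2: Count runs R = 7.
Step 3: Under H0 (random ordering), E[R] = 2*n_A*n_B/(n_A+n_B) + 1 = 2*5*5/10 + 1 = 6.0000.
        Var[R] = 2*n_A*n_B*(2*n_A*n_B - n_A - n_B) / ((n_A+n_B)^2 * (n_A+n_B-1)) = 2000/900 = 2.2222.
        SD[R] = 1.4907.
Step 4: Continuity-corrected z = (R - 0.5 - E[R]) / SD[R] = (7 - 0.5 - 6.0000) / 1.4907 = 0.3354.
Step 5: Two-sided p-value via normal approximation = 2*(1 - Phi(|z|)) = 0.737316.
Step 6: alpha = 0.05. fail to reject H0.

R = 7, z = 0.3354, p = 0.737316, fail to reject H0.


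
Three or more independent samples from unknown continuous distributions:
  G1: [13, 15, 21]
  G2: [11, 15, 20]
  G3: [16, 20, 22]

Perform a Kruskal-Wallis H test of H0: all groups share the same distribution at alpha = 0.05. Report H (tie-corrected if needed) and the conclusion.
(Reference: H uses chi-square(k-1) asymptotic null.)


Step 1: Combine all N = 9 observations and assign midranks.
sorted (value, group, rank): (11,G2,1), (13,G1,2), (15,G1,3.5), (15,G2,3.5), (16,G3,5), (20,G2,6.5), (20,G3,6.5), (21,G1,8), (22,G3,9)
Step 2: Sum ranks within each group.
R_1 = 13.5 (n_1 = 3)
R_2 = 11 (n_2 = 3)
R_3 = 20.5 (n_3 = 3)
Step 3: H = 12/(N(N+1)) * sum(R_i^2/n_i) - 3(N+1)
     = 12/(9*10) * (13.5^2/3 + 11^2/3 + 20.5^2/3) - 3*10
     = 0.133333 * 241.167 - 30
     = 2.155556.
Step 4: Ties present; correction factor C = 1 - 12/(9^3 - 9) = 0.983333. Corrected H = 2.155556 / 0.983333 = 2.192090.
Step 5: Under H0, H ~ chi^2(2); p-value = 0.334190.
Step 6: alpha = 0.05. fail to reject H0.

H = 2.1921, df = 2, p = 0.334190, fail to reject H0.


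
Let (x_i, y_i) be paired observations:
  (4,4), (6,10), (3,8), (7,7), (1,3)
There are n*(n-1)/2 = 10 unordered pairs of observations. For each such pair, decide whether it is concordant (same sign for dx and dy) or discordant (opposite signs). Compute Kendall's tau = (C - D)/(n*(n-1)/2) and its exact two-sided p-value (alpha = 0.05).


Step 1: Enumerate the 10 unordered pairs (i,j) with i<j and classify each by sign(x_j-x_i) * sign(y_j-y_i).
  (1,2):dx=+2,dy=+6->C; (1,3):dx=-1,dy=+4->D; (1,4):dx=+3,dy=+3->C; (1,5):dx=-3,dy=-1->C
  (2,3):dx=-3,dy=-2->C; (2,4):dx=+1,dy=-3->D; (2,5):dx=-5,dy=-7->C; (3,4):dx=+4,dy=-1->D
  (3,5):dx=-2,dy=-5->C; (4,5):dx=-6,dy=-4->C
Step 2: C = 7, D = 3, total pairs = 10.
Step 3: tau = (C - D)/(n(n-1)/2) = (7 - 3)/10 = 0.400000.
Step 4: Exact two-sided p-value (enumerate n! = 120 permutations of y under H0): p = 0.483333.
Step 5: alpha = 0.05. fail to reject H0.

tau_b = 0.4000 (C=7, D=3), p = 0.483333, fail to reject H0.


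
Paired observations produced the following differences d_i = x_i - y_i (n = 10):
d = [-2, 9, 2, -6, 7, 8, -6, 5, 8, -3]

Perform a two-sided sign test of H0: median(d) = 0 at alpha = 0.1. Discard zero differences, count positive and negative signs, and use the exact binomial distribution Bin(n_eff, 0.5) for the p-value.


Step 1: Discard zero differences. Original n = 10; n_eff = number of nonzero differences = 10.
Nonzero differences (with sign): -2, +9, +2, -6, +7, +8, -6, +5, +8, -3
Step 2: Count signs: positive = 6, negative = 4.
Step 3: Under H0: P(positive) = 0.5, so the number of positives S ~ Bin(10, 0.5).
Step 4: Two-sided exact p-value = sum of Bin(10,0.5) probabilities at or below the observed probability = 0.753906.
Step 5: alpha = 0.1. fail to reject H0.

n_eff = 10, pos = 6, neg = 4, p = 0.753906, fail to reject H0.


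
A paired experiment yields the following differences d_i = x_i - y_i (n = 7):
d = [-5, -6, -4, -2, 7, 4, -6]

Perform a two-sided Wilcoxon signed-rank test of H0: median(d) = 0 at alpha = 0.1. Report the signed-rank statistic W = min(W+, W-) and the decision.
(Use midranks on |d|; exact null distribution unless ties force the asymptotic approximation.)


Step 1: Drop any zero differences (none here) and take |d_i|.
|d| = [5, 6, 4, 2, 7, 4, 6]
Step 2: Midrank |d_i| (ties get averaged ranks).
ranks: |5|->4, |6|->5.5, |4|->2.5, |2|->1, |7|->7, |4|->2.5, |6|->5.5
Step 3: Attach original signs; sum ranks with positive sign and with negative sign.
W+ = 7 + 2.5 = 9.5
W- = 4 + 5.5 + 2.5 + 1 + 5.5 = 18.5
(Check: W+ + W- = 28 should equal n(n+1)/2 = 28.)
Step 4: Test statistic W = min(W+, W-) = 9.5.
Step 5: Ties in |d|, so use the tie-corrected normal approximation.
        E[W] = n(n+1)/4 = 7*8/4 = 14.
        Tie groups: |d|=4 (t=2), |d|=6 (t=2); sum(t^3 - t) = 12.
        Var[W] = n(n+1)(2n+1)/24 - sum(t^3-t)/48 = 840/24 - 12/48 = 34.75.
        z = (W - E[W]) / sqrt(Var[W]) = (9.5 - 14) / 5.8949 = -0.7634.
        Two-sided p = 2*Phi(z) = 0.445243.
Step 6: alpha = 0.1. fail to reject H0.

W+ = 9.5, W- = 18.5, W = min = 9.5, p = 0.445243, fail to reject H0.


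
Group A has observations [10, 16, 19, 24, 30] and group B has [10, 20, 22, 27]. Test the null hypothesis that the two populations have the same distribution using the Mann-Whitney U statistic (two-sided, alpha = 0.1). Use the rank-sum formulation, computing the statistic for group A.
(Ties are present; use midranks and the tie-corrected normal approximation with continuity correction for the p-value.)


Step 1: Combine and sort all 9 observations; assign midranks.
sorted (value, group): (10,X), (10,Y), (16,X), (19,X), (20,Y), (22,Y), (24,X), (27,Y), (30,X)
ranks: 10->1.5, 10->1.5, 16->3, 19->4, 20->5, 22->6, 24->7, 27->8, 30->9
Step 2: Rank sum for X: R1 = 1.5 + 3 + 4 + 7 + 9 = 24.5.
Step 3: U_X = R1 - n1(n1+1)/2 = 24.5 - 5*6/2 = 24.5 - 15 = 9.5.
       U_Y = n1*n2 - U_X = 20 - 9.5 = 10.5.
Step 4: Ties are present, so use the tie-corrected normal approximation (with continuity correction) for the p-value.
Step 5: p-value = 1.000000; compare to alpha = 0.1. fail to reject H0.

U_X = 9.5, p = 1.000000, fail to reject H0 at alpha = 0.1.


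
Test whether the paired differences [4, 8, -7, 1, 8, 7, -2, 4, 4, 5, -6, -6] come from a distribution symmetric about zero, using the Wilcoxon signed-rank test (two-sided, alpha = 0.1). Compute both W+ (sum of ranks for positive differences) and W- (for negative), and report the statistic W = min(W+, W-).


Step 1: Drop any zero differences (none here) and take |d_i|.
|d| = [4, 8, 7, 1, 8, 7, 2, 4, 4, 5, 6, 6]
Step 2: Midrank |d_i| (ties get averaged ranks).
ranks: |4|->4, |8|->11.5, |7|->9.5, |1|->1, |8|->11.5, |7|->9.5, |2|->2, |4|->4, |4|->4, |5|->6, |6|->7.5, |6|->7.5
Step 3: Attach original signs; sum ranks with positive sign and with negative sign.
W+ = 4 + 11.5 + 1 + 11.5 + 9.5 + 4 + 4 + 6 = 51.5
W- = 9.5 + 2 + 7.5 + 7.5 = 26.5
(Check: W+ + W- = 78 should equal n(n+1)/2 = 78.)
Step 4: Test statistic W = min(W+, W-) = 26.5.
Step 5: Ties in |d|, so use the tie-corrected normal approximation.
        E[W] = n(n+1)/4 = 12*13/4 = 39.
        Tie groups: |d|=4 (t=3), |d|=6 (t=2), |d|=7 (t=2), |d|=8 (t=2); sum(t^3 - t) = 42.
        Var[W] = n(n+1)(2n+1)/24 - sum(t^3-t)/48 = 3900/24 - 42/48 = 161.625.
        z = (W - E[W]) / sqrt(Var[W]) = (26.5 - 39) / 12.7132 = -0.9832.
        Two-sided p = 2*Phi(z) = 0.325494.
Step 6: alpha = 0.1. fail to reject H0.

W+ = 51.5, W- = 26.5, W = min = 26.5, p = 0.325494, fail to reject H0.


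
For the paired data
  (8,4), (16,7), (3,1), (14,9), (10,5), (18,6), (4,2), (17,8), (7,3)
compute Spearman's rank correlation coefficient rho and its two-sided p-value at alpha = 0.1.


Step 1: Rank x and y separately (midranks; no ties here).
rank(x): 8->4, 16->7, 3->1, 14->6, 10->5, 18->9, 4->2, 17->8, 7->3
rank(y): 4->4, 7->7, 1->1, 9->9, 5->5, 6->6, 2->2, 8->8, 3->3
Step 2: d_i = R_x(i) - R_y(i); compute d_i^2.
  (4-4)^2=0, (7-7)^2=0, (1-1)^2=0, (6-9)^2=9, (5-5)^2=0, (9-6)^2=9, (2-2)^2=0, (8-8)^2=0, (3-3)^2=0
sum(d^2) = 18.
Step 3: rho = 1 - 6*18 / (9*(9^2 - 1)) = 1 - 108/720 = 0.850000.
Step 4: Under H0, t = rho * sqrt((n-2)/(1-rho^2)) = 4.2691 ~ t(7).
Step 5: Two-sided p-value from the t-distribution with 7 df = 0.003705.
Step 6: alpha = 0.1. reject H0.

rho = 0.8500, p = 0.003705, reject H0 at alpha = 0.1.


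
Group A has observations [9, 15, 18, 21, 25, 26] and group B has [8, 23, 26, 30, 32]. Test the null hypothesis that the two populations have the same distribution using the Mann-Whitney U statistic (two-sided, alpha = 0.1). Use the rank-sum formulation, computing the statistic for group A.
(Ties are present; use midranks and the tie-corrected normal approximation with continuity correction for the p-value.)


Step 1: Combine and sort all 11 observations; assign midranks.
sorted (value, group): (8,Y), (9,X), (15,X), (18,X), (21,X), (23,Y), (25,X), (26,X), (26,Y), (30,Y), (32,Y)
ranks: 8->1, 9->2, 15->3, 18->4, 21->5, 23->6, 25->7, 26->8.5, 26->8.5, 30->10, 32->11
Step 2: Rank sum for X: R1 = 2 + 3 + 4 + 5 + 7 + 8.5 = 29.5.
Step 3: U_X = R1 - n1(n1+1)/2 = 29.5 - 6*7/2 = 29.5 - 21 = 8.5.
       U_Y = n1*n2 - U_X = 30 - 8.5 = 21.5.
Step 4: Ties are present, so use the tie-corrected normal approximation (with continuity correction) for the p-value.
Step 5: p-value = 0.272229; compare to alpha = 0.1. fail to reject H0.

U_X = 8.5, p = 0.272229, fail to reject H0 at alpha = 0.1.


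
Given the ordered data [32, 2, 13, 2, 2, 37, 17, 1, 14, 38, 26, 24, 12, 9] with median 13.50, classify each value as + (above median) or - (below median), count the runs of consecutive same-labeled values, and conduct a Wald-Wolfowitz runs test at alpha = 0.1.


Step 1: Compute median = 13.50; label A = above, B = below.
Labels in order: ABBBBAABAAAABB  (n_A = 7, n_B = 7)
Step 2: Count runs R = 6.
Step 3: Under H0 (random ordering), E[R] = 2*n_A*n_B/(n_A+n_B) + 1 = 2*7*7/14 + 1 = 8.0000.
        Var[R] = 2*n_A*n_B*(2*n_A*n_B - n_A - n_B) / ((n_A+n_B)^2 * (n_A+n_B-1)) = 8232/2548 = 3.2308.
        SD[R] = 1.7974.
Step 4: Continuity-corrected z = (R + 0.5 - E[R]) / SD[R] = (6 + 0.5 - 8.0000) / 1.7974 = -0.8345.
Step 5: Two-sided p-value via normal approximation = 2*(1 - Phi(|z|)) = 0.403986.
Step 6: alpha = 0.1. fail to reject H0.

R = 6, z = -0.8345, p = 0.403986, fail to reject H0.


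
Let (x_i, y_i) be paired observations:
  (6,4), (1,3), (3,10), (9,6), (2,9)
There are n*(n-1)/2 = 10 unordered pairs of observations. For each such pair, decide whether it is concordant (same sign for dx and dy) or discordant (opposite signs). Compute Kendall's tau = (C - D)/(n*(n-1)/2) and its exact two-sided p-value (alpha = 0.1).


Step 1: Enumerate the 10 unordered pairs (i,j) with i<j and classify each by sign(x_j-x_i) * sign(y_j-y_i).
  (1,2):dx=-5,dy=-1->C; (1,3):dx=-3,dy=+6->D; (1,4):dx=+3,dy=+2->C; (1,5):dx=-4,dy=+5->D
  (2,3):dx=+2,dy=+7->C; (2,4):dx=+8,dy=+3->C; (2,5):dx=+1,dy=+6->C; (3,4):dx=+6,dy=-4->D
  (3,5):dx=-1,dy=-1->C; (4,5):dx=-7,dy=+3->D
Step 2: C = 6, D = 4, total pairs = 10.
Step 3: tau = (C - D)/(n(n-1)/2) = (6 - 4)/10 = 0.200000.
Step 4: Exact two-sided p-value (enumerate n! = 120 permutations of y under H0): p = 0.816667.
Step 5: alpha = 0.1. fail to reject H0.

tau_b = 0.2000 (C=6, D=4), p = 0.816667, fail to reject H0.


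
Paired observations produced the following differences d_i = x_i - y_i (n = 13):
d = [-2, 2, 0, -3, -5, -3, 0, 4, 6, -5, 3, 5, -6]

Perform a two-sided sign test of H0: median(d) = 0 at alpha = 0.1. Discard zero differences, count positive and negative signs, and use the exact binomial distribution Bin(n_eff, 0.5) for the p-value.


Step 1: Discard zero differences. Original n = 13; n_eff = number of nonzero differences = 11.
Nonzero differences (with sign): -2, +2, -3, -5, -3, +4, +6, -5, +3, +5, -6
Step 2: Count signs: positive = 5, negative = 6.
Step 3: Under H0: P(positive) = 0.5, so the number of positives S ~ Bin(11, 0.5).
Step 4: Two-sided exact p-value = sum of Bin(11,0.5) probabilities at or below the observed probability = 1.000000.
Step 5: alpha = 0.1. fail to reject H0.

n_eff = 11, pos = 5, neg = 6, p = 1.000000, fail to reject H0.


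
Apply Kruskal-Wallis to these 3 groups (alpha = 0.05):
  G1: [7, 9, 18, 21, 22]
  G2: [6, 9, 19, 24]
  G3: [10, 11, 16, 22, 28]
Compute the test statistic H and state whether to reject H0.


Step 1: Combine all N = 14 observations and assign midranks.
sorted (value, group, rank): (6,G2,1), (7,G1,2), (9,G1,3.5), (9,G2,3.5), (10,G3,5), (11,G3,6), (16,G3,7), (18,G1,8), (19,G2,9), (21,G1,10), (22,G1,11.5), (22,G3,11.5), (24,G2,13), (28,G3,14)
Step 2: Sum ranks within each group.
R_1 = 35 (n_1 = 5)
R_2 = 26.5 (n_2 = 4)
R_3 = 43.5 (n_3 = 5)
Step 3: H = 12/(N(N+1)) * sum(R_i^2/n_i) - 3(N+1)
     = 12/(14*15) * (35^2/5 + 26.5^2/4 + 43.5^2/5) - 3*15
     = 0.057143 * 799.013 - 45
     = 0.657857.
Step 4: Ties present; correction factor C = 1 - 12/(14^3 - 14) = 0.995604. Corrected H = 0.657857 / 0.995604 = 0.660762.
Step 5: Under H0, H ~ chi^2(2); p-value = 0.718650.
Step 6: alpha = 0.05. fail to reject H0.

H = 0.6608, df = 2, p = 0.718650, fail to reject H0.


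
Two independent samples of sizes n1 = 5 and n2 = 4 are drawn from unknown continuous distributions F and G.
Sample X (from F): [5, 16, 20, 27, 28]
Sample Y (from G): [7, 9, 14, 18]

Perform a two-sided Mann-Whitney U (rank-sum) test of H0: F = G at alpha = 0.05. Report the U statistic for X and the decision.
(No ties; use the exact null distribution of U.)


Step 1: Combine and sort all 9 observations; assign midranks.
sorted (value, group): (5,X), (7,Y), (9,Y), (14,Y), (16,X), (18,Y), (20,X), (27,X), (28,X)
ranks: 5->1, 7->2, 9->3, 14->4, 16->5, 18->6, 20->7, 27->8, 28->9
Step 2: Rank sum for X: R1 = 1 + 5 + 7 + 8 + 9 = 30.
Step 3: U_X = R1 - n1(n1+1)/2 = 30 - 5*6/2 = 30 - 15 = 15.
       U_Y = n1*n2 - U_X = 20 - 15 = 5.
Step 4: No ties, so the exact null distribution of U (based on enumerating the C(9,5) = 126 equally likely rank assignments) gives the two-sided p-value.
Step 5: p-value = 0.285714; compare to alpha = 0.05. fail to reject H0.

U_X = 15, p = 0.285714, fail to reject H0 at alpha = 0.05.


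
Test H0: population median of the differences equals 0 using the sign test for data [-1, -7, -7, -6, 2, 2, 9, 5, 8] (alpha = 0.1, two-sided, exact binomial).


Step 1: Discard zero differences. Original n = 9; n_eff = number of nonzero differences = 9.
Nonzero differences (with sign): -1, -7, -7, -6, +2, +2, +9, +5, +8
Step 2: Count signs: positive = 5, negative = 4.
Step 3: Under H0: P(positive) = 0.5, so the number of positives S ~ Bin(9, 0.5).
Step 4: Two-sided exact p-value = sum of Bin(9,0.5) probabilities at or below the observed probability = 1.000000.
Step 5: alpha = 0.1. fail to reject H0.

n_eff = 9, pos = 5, neg = 4, p = 1.000000, fail to reject H0.


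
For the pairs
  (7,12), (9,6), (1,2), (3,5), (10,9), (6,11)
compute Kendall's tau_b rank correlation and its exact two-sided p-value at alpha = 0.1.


Step 1: Enumerate the 15 unordered pairs (i,j) with i<j and classify each by sign(x_j-x_i) * sign(y_j-y_i).
  (1,2):dx=+2,dy=-6->D; (1,3):dx=-6,dy=-10->C; (1,4):dx=-4,dy=-7->C; (1,5):dx=+3,dy=-3->D
  (1,6):dx=-1,dy=-1->C; (2,3):dx=-8,dy=-4->C; (2,4):dx=-6,dy=-1->C; (2,5):dx=+1,dy=+3->C
  (2,6):dx=-3,dy=+5->D; (3,4):dx=+2,dy=+3->C; (3,5):dx=+9,dy=+7->C; (3,6):dx=+5,dy=+9->C
  (4,5):dx=+7,dy=+4->C; (4,6):dx=+3,dy=+6->C; (5,6):dx=-4,dy=+2->D
Step 2: C = 11, D = 4, total pairs = 15.
Step 3: tau = (C - D)/(n(n-1)/2) = (11 - 4)/15 = 0.466667.
Step 4: Exact two-sided p-value (enumerate n! = 720 permutations of y under H0): p = 0.272222.
Step 5: alpha = 0.1. fail to reject H0.

tau_b = 0.4667 (C=11, D=4), p = 0.272222, fail to reject H0.


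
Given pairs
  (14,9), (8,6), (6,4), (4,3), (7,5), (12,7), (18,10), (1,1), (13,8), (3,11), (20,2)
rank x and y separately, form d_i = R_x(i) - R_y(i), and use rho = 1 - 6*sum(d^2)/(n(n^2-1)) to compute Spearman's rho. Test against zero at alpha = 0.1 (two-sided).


Step 1: Rank x and y separately (midranks; no ties here).
rank(x): 14->9, 8->6, 6->4, 4->3, 7->5, 12->7, 18->10, 1->1, 13->8, 3->2, 20->11
rank(y): 9->9, 6->6, 4->4, 3->3, 5->5, 7->7, 10->10, 1->1, 8->8, 11->11, 2->2
Step 2: d_i = R_x(i) - R_y(i); compute d_i^2.
  (9-9)^2=0, (6-6)^2=0, (4-4)^2=0, (3-3)^2=0, (5-5)^2=0, (7-7)^2=0, (10-10)^2=0, (1-1)^2=0, (8-8)^2=0, (2-11)^2=81, (11-2)^2=81
sum(d^2) = 162.
Step 3: rho = 1 - 6*162 / (11*(11^2 - 1)) = 1 - 972/1320 = 0.263636.
Step 4: Under H0, t = rho * sqrt((n-2)/(1-rho^2)) = 0.8199 ~ t(9).
Step 5: Two-sided p-value from the t-distribution with 9 df = 0.433441.
Step 6: alpha = 0.1. fail to reject H0.

rho = 0.2636, p = 0.433441, fail to reject H0 at alpha = 0.1.


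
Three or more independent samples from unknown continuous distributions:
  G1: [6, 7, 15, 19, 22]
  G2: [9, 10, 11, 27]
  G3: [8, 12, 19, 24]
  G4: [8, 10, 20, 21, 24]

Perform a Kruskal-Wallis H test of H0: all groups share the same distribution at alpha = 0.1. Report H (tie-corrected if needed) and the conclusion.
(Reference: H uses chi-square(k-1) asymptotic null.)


Step 1: Combine all N = 18 observations and assign midranks.
sorted (value, group, rank): (6,G1,1), (7,G1,2), (8,G3,3.5), (8,G4,3.5), (9,G2,5), (10,G2,6.5), (10,G4,6.5), (11,G2,8), (12,G3,9), (15,G1,10), (19,G1,11.5), (19,G3,11.5), (20,G4,13), (21,G4,14), (22,G1,15), (24,G3,16.5), (24,G4,16.5), (27,G2,18)
Step 2: Sum ranks within each group.
R_1 = 39.5 (n_1 = 5)
R_2 = 37.5 (n_2 = 4)
R_3 = 40.5 (n_3 = 4)
R_4 = 53.5 (n_4 = 5)
Step 3: H = 12/(N(N+1)) * sum(R_i^2/n_i) - 3(N+1)
     = 12/(18*19) * (39.5^2/5 + 37.5^2/4 + 40.5^2/4 + 53.5^2/5) - 3*19
     = 0.035088 * 1646.12 - 57
     = 0.758772.
Step 4: Ties present; correction factor C = 1 - 24/(18^3 - 18) = 0.995872. Corrected H = 0.758772 / 0.995872 = 0.761917.
Step 5: Under H0, H ~ chi^2(3); p-value = 0.858553.
Step 6: alpha = 0.1. fail to reject H0.

H = 0.7619, df = 3, p = 0.858553, fail to reject H0.


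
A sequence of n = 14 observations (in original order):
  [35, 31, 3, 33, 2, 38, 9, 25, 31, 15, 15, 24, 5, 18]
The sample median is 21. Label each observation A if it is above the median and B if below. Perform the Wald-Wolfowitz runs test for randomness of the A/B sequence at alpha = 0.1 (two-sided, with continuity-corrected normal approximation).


Step 1: Compute median = 21; label A = above, B = below.
Labels in order: AABABABAABBABB  (n_A = 7, n_B = 7)
Step 2: Count runs R = 10.
Step 3: Under H0 (random ordering), E[R] = 2*n_A*n_B/(n_A+n_B) + 1 = 2*7*7/14 + 1 = 8.0000.
        Var[R] = 2*n_A*n_B*(2*n_A*n_B - n_A - n_B) / ((n_A+n_B)^2 * (n_A+n_B-1)) = 8232/2548 = 3.2308.
        SD[R] = 1.7974.
Step 4: Continuity-corrected z = (R - 0.5 - E[R]) / SD[R] = (10 - 0.5 - 8.0000) / 1.7974 = 0.8345.
Step 5: Two-sided p-value via normal approximation = 2*(1 - Phi(|z|)) = 0.403986.
Step 6: alpha = 0.1. fail to reject H0.

R = 10, z = 0.8345, p = 0.403986, fail to reject H0.


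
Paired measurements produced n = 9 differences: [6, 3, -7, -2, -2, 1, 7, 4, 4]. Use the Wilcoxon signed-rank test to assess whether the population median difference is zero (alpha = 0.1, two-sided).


Step 1: Drop any zero differences (none here) and take |d_i|.
|d| = [6, 3, 7, 2, 2, 1, 7, 4, 4]
Step 2: Midrank |d_i| (ties get averaged ranks).
ranks: |6|->7, |3|->4, |7|->8.5, |2|->2.5, |2|->2.5, |1|->1, |7|->8.5, |4|->5.5, |4|->5.5
Step 3: Attach original signs; sum ranks with positive sign and with negative sign.
W+ = 7 + 4 + 1 + 8.5 + 5.5 + 5.5 = 31.5
W- = 8.5 + 2.5 + 2.5 = 13.5
(Check: W+ + W- = 45 should equal n(n+1)/2 = 45.)
Step 4: Test statistic W = min(W+, W-) = 13.5.
Step 5: Ties in |d|, so use the tie-corrected normal approximation.
        E[W] = n(n+1)/4 = 9*10/4 = 22.5.
        Tie groups: |d|=2 (t=2), |d|=4 (t=2), |d|=7 (t=2); sum(t^3 - t) = 18.
        Var[W] = n(n+1)(2n+1)/24 - sum(t^3-t)/48 = 1710/24 - 18/48 = 70.875.
        z = (W - E[W]) / sqrt(Var[W]) = (13.5 - 22.5) / 8.4187 = -1.0690.
        Two-sided p = 2*Phi(z) = 0.285049.
Step 6: alpha = 0.1. fail to reject H0.

W+ = 31.5, W- = 13.5, W = min = 13.5, p = 0.285049, fail to reject H0.


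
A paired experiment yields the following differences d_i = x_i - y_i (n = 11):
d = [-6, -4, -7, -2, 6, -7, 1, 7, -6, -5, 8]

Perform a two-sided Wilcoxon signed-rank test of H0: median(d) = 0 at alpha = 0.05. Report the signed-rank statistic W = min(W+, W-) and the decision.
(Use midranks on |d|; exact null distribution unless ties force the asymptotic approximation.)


Step 1: Drop any zero differences (none here) and take |d_i|.
|d| = [6, 4, 7, 2, 6, 7, 1, 7, 6, 5, 8]
Step 2: Midrank |d_i| (ties get averaged ranks).
ranks: |6|->6, |4|->3, |7|->9, |2|->2, |6|->6, |7|->9, |1|->1, |7|->9, |6|->6, |5|->4, |8|->11
Step 3: Attach original signs; sum ranks with positive sign and with negative sign.
W+ = 6 + 1 + 9 + 11 = 27
W- = 6 + 3 + 9 + 2 + 9 + 6 + 4 = 39
(Check: W+ + W- = 66 should equal n(n+1)/2 = 66.)
Step 4: Test statistic W = min(W+, W-) = 27.
Step 5: Ties in |d|, so use the tie-corrected normal approximation.
        E[W] = n(n+1)/4 = 11*12/4 = 33.
        Tie groups: |d|=6 (t=3), |d|=7 (t=3); sum(t^3 - t) = 48.
        Var[W] = n(n+1)(2n+1)/24 - sum(t^3-t)/48 = 3036/24 - 48/48 = 125.5.
        z = (W - E[W]) / sqrt(Var[W]) = (27 - 33) / 11.2027 = -0.5356.
        Two-sided p = 2*Phi(z) = 0.592245.
Step 6: alpha = 0.05. fail to reject H0.

W+ = 27, W- = 39, W = min = 27, p = 0.592245, fail to reject H0.


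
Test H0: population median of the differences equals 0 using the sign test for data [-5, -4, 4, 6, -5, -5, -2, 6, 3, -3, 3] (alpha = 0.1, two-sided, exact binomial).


Step 1: Discard zero differences. Original n = 11; n_eff = number of nonzero differences = 11.
Nonzero differences (with sign): -5, -4, +4, +6, -5, -5, -2, +6, +3, -3, +3
Step 2: Count signs: positive = 5, negative = 6.
Step 3: Under H0: P(positive) = 0.5, so the number of positives S ~ Bin(11, 0.5).
Step 4: Two-sided exact p-value = sum of Bin(11,0.5) probabilities at or below the observed probability = 1.000000.
Step 5: alpha = 0.1. fail to reject H0.

n_eff = 11, pos = 5, neg = 6, p = 1.000000, fail to reject H0.


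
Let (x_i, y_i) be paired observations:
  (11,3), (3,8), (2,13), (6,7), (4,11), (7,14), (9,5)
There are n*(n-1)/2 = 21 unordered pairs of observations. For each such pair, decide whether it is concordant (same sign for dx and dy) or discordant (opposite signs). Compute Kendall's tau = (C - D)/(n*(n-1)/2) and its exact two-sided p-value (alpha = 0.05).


Step 1: Enumerate the 21 unordered pairs (i,j) with i<j and classify each by sign(x_j-x_i) * sign(y_j-y_i).
  (1,2):dx=-8,dy=+5->D; (1,3):dx=-9,dy=+10->D; (1,4):dx=-5,dy=+4->D; (1,5):dx=-7,dy=+8->D
  (1,6):dx=-4,dy=+11->D; (1,7):dx=-2,dy=+2->D; (2,3):dx=-1,dy=+5->D; (2,4):dx=+3,dy=-1->D
  (2,5):dx=+1,dy=+3->C; (2,6):dx=+4,dy=+6->C; (2,7):dx=+6,dy=-3->D; (3,4):dx=+4,dy=-6->D
  (3,5):dx=+2,dy=-2->D; (3,6):dx=+5,dy=+1->C; (3,7):dx=+7,dy=-8->D; (4,5):dx=-2,dy=+4->D
  (4,6):dx=+1,dy=+7->C; (4,7):dx=+3,dy=-2->D; (5,6):dx=+3,dy=+3->C; (5,7):dx=+5,dy=-6->D
  (6,7):dx=+2,dy=-9->D
Step 2: C = 5, D = 16, total pairs = 21.
Step 3: tau = (C - D)/(n(n-1)/2) = (5 - 16)/21 = -0.523810.
Step 4: Exact two-sided p-value (enumerate n! = 5040 permutations of y under H0): p = 0.136111.
Step 5: alpha = 0.05. fail to reject H0.

tau_b = -0.5238 (C=5, D=16), p = 0.136111, fail to reject H0.


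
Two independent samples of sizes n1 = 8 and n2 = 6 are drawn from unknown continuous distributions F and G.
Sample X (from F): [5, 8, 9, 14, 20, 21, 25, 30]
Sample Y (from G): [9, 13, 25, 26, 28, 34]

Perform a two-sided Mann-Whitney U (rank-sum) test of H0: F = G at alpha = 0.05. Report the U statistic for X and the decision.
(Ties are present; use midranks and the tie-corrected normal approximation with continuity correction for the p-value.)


Step 1: Combine and sort all 14 observations; assign midranks.
sorted (value, group): (5,X), (8,X), (9,X), (9,Y), (13,Y), (14,X), (20,X), (21,X), (25,X), (25,Y), (26,Y), (28,Y), (30,X), (34,Y)
ranks: 5->1, 8->2, 9->3.5, 9->3.5, 13->5, 14->6, 20->7, 21->8, 25->9.5, 25->9.5, 26->11, 28->12, 30->13, 34->14
Step 2: Rank sum for X: R1 = 1 + 2 + 3.5 + 6 + 7 + 8 + 9.5 + 13 = 50.
Step 3: U_X = R1 - n1(n1+1)/2 = 50 - 8*9/2 = 50 - 36 = 14.
       U_Y = n1*n2 - U_X = 48 - 14 = 34.
Step 4: Ties are present, so use the tie-corrected normal approximation (with continuity correction) for the p-value.
Step 5: p-value = 0.219016; compare to alpha = 0.05. fail to reject H0.

U_X = 14, p = 0.219016, fail to reject H0 at alpha = 0.05.


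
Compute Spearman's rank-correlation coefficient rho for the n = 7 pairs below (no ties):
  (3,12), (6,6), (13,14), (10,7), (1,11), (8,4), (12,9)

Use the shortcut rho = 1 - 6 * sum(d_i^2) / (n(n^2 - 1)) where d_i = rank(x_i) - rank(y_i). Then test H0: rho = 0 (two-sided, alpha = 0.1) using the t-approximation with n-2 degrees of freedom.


Step 1: Rank x and y separately (midranks; no ties here).
rank(x): 3->2, 6->3, 13->7, 10->5, 1->1, 8->4, 12->6
rank(y): 12->6, 6->2, 14->7, 7->3, 11->5, 4->1, 9->4
Step 2: d_i = R_x(i) - R_y(i); compute d_i^2.
  (2-6)^2=16, (3-2)^2=1, (7-7)^2=0, (5-3)^2=4, (1-5)^2=16, (4-1)^2=9, (6-4)^2=4
sum(d^2) = 50.
Step 3: rho = 1 - 6*50 / (7*(7^2 - 1)) = 1 - 300/336 = 0.107143.
Step 4: Under H0, t = rho * sqrt((n-2)/(1-rho^2)) = 0.2410 ~ t(5).
Step 5: Two-sided p-value from the t-distribution with 5 df = 0.819151.
Step 6: alpha = 0.1. fail to reject H0.

rho = 0.1071, p = 0.819151, fail to reject H0 at alpha = 0.1.


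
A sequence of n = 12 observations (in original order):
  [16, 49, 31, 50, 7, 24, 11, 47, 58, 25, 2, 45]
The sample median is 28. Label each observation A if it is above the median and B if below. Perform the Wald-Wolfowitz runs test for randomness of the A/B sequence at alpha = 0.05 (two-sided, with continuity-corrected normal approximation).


Step 1: Compute median = 28; label A = above, B = below.
Labels in order: BAAABBBAABBA  (n_A = 6, n_B = 6)
Step 2: Count runs R = 6.
Step 3: Under H0 (random ordering), E[R] = 2*n_A*n_B/(n_A+n_B) + 1 = 2*6*6/12 + 1 = 7.0000.
        Var[R] = 2*n_A*n_B*(2*n_A*n_B - n_A - n_B) / ((n_A+n_B)^2 * (n_A+n_B-1)) = 4320/1584 = 2.7273.
        SD[R] = 1.6514.
Step 4: Continuity-corrected z = (R + 0.5 - E[R]) / SD[R] = (6 + 0.5 - 7.0000) / 1.6514 = -0.3028.
Step 5: Two-sided p-value via normal approximation = 2*(1 - Phi(|z|)) = 0.762069.
Step 6: alpha = 0.05. fail to reject H0.

R = 6, z = -0.3028, p = 0.762069, fail to reject H0.


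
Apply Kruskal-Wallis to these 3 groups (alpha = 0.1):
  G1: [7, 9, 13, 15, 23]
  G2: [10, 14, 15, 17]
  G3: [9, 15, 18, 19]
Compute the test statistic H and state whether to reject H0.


Step 1: Combine all N = 13 observations and assign midranks.
sorted (value, group, rank): (7,G1,1), (9,G1,2.5), (9,G3,2.5), (10,G2,4), (13,G1,5), (14,G2,6), (15,G1,8), (15,G2,8), (15,G3,8), (17,G2,10), (18,G3,11), (19,G3,12), (23,G1,13)
Step 2: Sum ranks within each group.
R_1 = 29.5 (n_1 = 5)
R_2 = 28 (n_2 = 4)
R_3 = 33.5 (n_3 = 4)
Step 3: H = 12/(N(N+1)) * sum(R_i^2/n_i) - 3(N+1)
     = 12/(13*14) * (29.5^2/5 + 28^2/4 + 33.5^2/4) - 3*14
     = 0.065934 * 650.612 - 42
     = 0.897527.
Step 4: Ties present; correction factor C = 1 - 30/(13^3 - 13) = 0.986264. Corrected H = 0.897527 / 0.986264 = 0.910028.
Step 5: Under H0, H ~ chi^2(2); p-value = 0.634439.
Step 6: alpha = 0.1. fail to reject H0.

H = 0.9100, df = 2, p = 0.634439, fail to reject H0.


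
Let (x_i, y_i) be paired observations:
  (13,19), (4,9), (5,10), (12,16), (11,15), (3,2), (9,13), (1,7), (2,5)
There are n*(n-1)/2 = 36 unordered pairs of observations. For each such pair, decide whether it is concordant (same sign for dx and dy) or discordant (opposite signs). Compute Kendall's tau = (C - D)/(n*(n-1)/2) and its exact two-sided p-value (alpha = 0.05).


Step 1: Enumerate the 36 unordered pairs (i,j) with i<j and classify each by sign(x_j-x_i) * sign(y_j-y_i).
  (1,2):dx=-9,dy=-10->C; (1,3):dx=-8,dy=-9->C; (1,4):dx=-1,dy=-3->C; (1,5):dx=-2,dy=-4->C
  (1,6):dx=-10,dy=-17->C; (1,7):dx=-4,dy=-6->C; (1,8):dx=-12,dy=-12->C; (1,9):dx=-11,dy=-14->C
  (2,3):dx=+1,dy=+1->C; (2,4):dx=+8,dy=+7->C; (2,5):dx=+7,dy=+6->C; (2,6):dx=-1,dy=-7->C
  (2,7):dx=+5,dy=+4->C; (2,8):dx=-3,dy=-2->C; (2,9):dx=-2,dy=-4->C; (3,4):dx=+7,dy=+6->C
  (3,5):dx=+6,dy=+5->C; (3,6):dx=-2,dy=-8->C; (3,7):dx=+4,dy=+3->C; (3,8):dx=-4,dy=-3->C
  (3,9):dx=-3,dy=-5->C; (4,5):dx=-1,dy=-1->C; (4,6):dx=-9,dy=-14->C; (4,7):dx=-3,dy=-3->C
  (4,8):dx=-11,dy=-9->C; (4,9):dx=-10,dy=-11->C; (5,6):dx=-8,dy=-13->C; (5,7):dx=-2,dy=-2->C
  (5,8):dx=-10,dy=-8->C; (5,9):dx=-9,dy=-10->C; (6,7):dx=+6,dy=+11->C; (6,8):dx=-2,dy=+5->D
  (6,9):dx=-1,dy=+3->D; (7,8):dx=-8,dy=-6->C; (7,9):dx=-7,dy=-8->C; (8,9):dx=+1,dy=-2->D
Step 2: C = 33, D = 3, total pairs = 36.
Step 3: tau = (C - D)/(n(n-1)/2) = (33 - 3)/36 = 0.833333.
Step 4: Exact two-sided p-value (enumerate n! = 362880 permutations of y under H0): p = 0.000854.
Step 5: alpha = 0.05. reject H0.

tau_b = 0.8333 (C=33, D=3), p = 0.000854, reject H0.


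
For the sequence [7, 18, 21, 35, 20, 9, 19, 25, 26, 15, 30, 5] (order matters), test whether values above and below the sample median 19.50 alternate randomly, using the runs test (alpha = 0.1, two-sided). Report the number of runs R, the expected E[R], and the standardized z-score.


Step 1: Compute median = 19.50; label A = above, B = below.
Labels in order: BBAAABBAABAB  (n_A = 6, n_B = 6)
Step 2: Count runs R = 7.
Step 3: Under H0 (random ordering), E[R] = 2*n_A*n_B/(n_A+n_B) + 1 = 2*6*6/12 + 1 = 7.0000.
        Var[R] = 2*n_A*n_B*(2*n_A*n_B - n_A - n_B) / ((n_A+n_B)^2 * (n_A+n_B-1)) = 4320/1584 = 2.7273.
        SD[R] = 1.6514.
Step 4: R = E[R], so z = 0 with no continuity correction.
Step 5: Two-sided p-value via normal approximation = 2*(1 - Phi(|z|)) = 1.000000.
Step 6: alpha = 0.1. fail to reject H0.

R = 7, z = 0.0000, p = 1.000000, fail to reject H0.


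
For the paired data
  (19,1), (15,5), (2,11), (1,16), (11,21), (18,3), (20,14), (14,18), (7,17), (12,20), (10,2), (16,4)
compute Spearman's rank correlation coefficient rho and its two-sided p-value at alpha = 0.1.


Step 1: Rank x and y separately (midranks; no ties here).
rank(x): 19->11, 15->8, 2->2, 1->1, 11->5, 18->10, 20->12, 14->7, 7->3, 12->6, 10->4, 16->9
rank(y): 1->1, 5->5, 11->6, 16->8, 21->12, 3->3, 14->7, 18->10, 17->9, 20->11, 2->2, 4->4
Step 2: d_i = R_x(i) - R_y(i); compute d_i^2.
  (11-1)^2=100, (8-5)^2=9, (2-6)^2=16, (1-8)^2=49, (5-12)^2=49, (10-3)^2=49, (12-7)^2=25, (7-10)^2=9, (3-9)^2=36, (6-11)^2=25, (4-2)^2=4, (9-4)^2=25
sum(d^2) = 396.
Step 3: rho = 1 - 6*396 / (12*(12^2 - 1)) = 1 - 2376/1716 = -0.384615.
Step 4: Under H0, t = rho * sqrt((n-2)/(1-rho^2)) = -1.3176 ~ t(10).
Step 5: Two-sided p-value from the t-distribution with 10 df = 0.217020.
Step 6: alpha = 0.1. fail to reject H0.

rho = -0.3846, p = 0.217020, fail to reject H0 at alpha = 0.1.


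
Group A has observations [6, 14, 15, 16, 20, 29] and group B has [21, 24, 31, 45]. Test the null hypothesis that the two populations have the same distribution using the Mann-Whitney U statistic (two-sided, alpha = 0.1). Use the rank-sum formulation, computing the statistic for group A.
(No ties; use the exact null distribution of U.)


Step 1: Combine and sort all 10 observations; assign midranks.
sorted (value, group): (6,X), (14,X), (15,X), (16,X), (20,X), (21,Y), (24,Y), (29,X), (31,Y), (45,Y)
ranks: 6->1, 14->2, 15->3, 16->4, 20->5, 21->6, 24->7, 29->8, 31->9, 45->10
Step 2: Rank sum for X: R1 = 1 + 2 + 3 + 4 + 5 + 8 = 23.
Step 3: U_X = R1 - n1(n1+1)/2 = 23 - 6*7/2 = 23 - 21 = 2.
       U_Y = n1*n2 - U_X = 24 - 2 = 22.
Step 4: No ties, so the exact null distribution of U (based on enumerating the C(10,6) = 210 equally likely rank assignments) gives the two-sided p-value.
Step 5: p-value = 0.038095; compare to alpha = 0.1. reject H0.

U_X = 2, p = 0.038095, reject H0 at alpha = 0.1.


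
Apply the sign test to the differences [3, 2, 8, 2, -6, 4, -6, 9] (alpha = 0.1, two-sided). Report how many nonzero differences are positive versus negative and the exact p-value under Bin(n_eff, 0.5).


Step 1: Discard zero differences. Original n = 8; n_eff = number of nonzero differences = 8.
Nonzero differences (with sign): +3, +2, +8, +2, -6, +4, -6, +9
Step 2: Count signs: positive = 6, negative = 2.
Step 3: Under H0: P(positive) = 0.5, so the number of positives S ~ Bin(8, 0.5).
Step 4: Two-sided exact p-value = sum of Bin(8,0.5) probabilities at or below the observed probability = 0.289062.
Step 5: alpha = 0.1. fail to reject H0.

n_eff = 8, pos = 6, neg = 2, p = 0.289062, fail to reject H0.


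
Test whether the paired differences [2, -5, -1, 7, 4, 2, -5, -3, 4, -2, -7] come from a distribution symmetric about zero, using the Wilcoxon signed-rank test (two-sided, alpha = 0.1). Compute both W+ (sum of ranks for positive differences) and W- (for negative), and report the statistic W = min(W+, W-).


Step 1: Drop any zero differences (none here) and take |d_i|.
|d| = [2, 5, 1, 7, 4, 2, 5, 3, 4, 2, 7]
Step 2: Midrank |d_i| (ties get averaged ranks).
ranks: |2|->3, |5|->8.5, |1|->1, |7|->10.5, |4|->6.5, |2|->3, |5|->8.5, |3|->5, |4|->6.5, |2|->3, |7|->10.5
Step 3: Attach original signs; sum ranks with positive sign and with negative sign.
W+ = 3 + 10.5 + 6.5 + 3 + 6.5 = 29.5
W- = 8.5 + 1 + 8.5 + 5 + 3 + 10.5 = 36.5
(Check: W+ + W- = 66 should equal n(n+1)/2 = 66.)
Step 4: Test statistic W = min(W+, W-) = 29.5.
Step 5: Ties in |d|, so use the tie-corrected normal approximation.
        E[W] = n(n+1)/4 = 11*12/4 = 33.
        Tie groups: |d|=2 (t=3), |d|=4 (t=2), |d|=5 (t=2), |d|=7 (t=2); sum(t^3 - t) = 42.
        Var[W] = n(n+1)(2n+1)/24 - sum(t^3-t)/48 = 3036/24 - 42/48 = 125.625.
        z = (W - E[W]) / sqrt(Var[W]) = (29.5 - 33) / 11.2083 = -0.3123.
        Two-sided p = 2*Phi(z) = 0.754835.
Step 6: alpha = 0.1. fail to reject H0.

W+ = 29.5, W- = 36.5, W = min = 29.5, p = 0.754835, fail to reject H0.


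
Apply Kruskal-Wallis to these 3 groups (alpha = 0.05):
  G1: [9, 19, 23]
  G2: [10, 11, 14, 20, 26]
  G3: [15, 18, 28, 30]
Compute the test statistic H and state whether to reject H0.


Step 1: Combine all N = 12 observations and assign midranks.
sorted (value, group, rank): (9,G1,1), (10,G2,2), (11,G2,3), (14,G2,4), (15,G3,5), (18,G3,6), (19,G1,7), (20,G2,8), (23,G1,9), (26,G2,10), (28,G3,11), (30,G3,12)
Step 2: Sum ranks within each group.
R_1 = 17 (n_1 = 3)
R_2 = 27 (n_2 = 5)
R_3 = 34 (n_3 = 4)
Step 3: H = 12/(N(N+1)) * sum(R_i^2/n_i) - 3(N+1)
     = 12/(12*13) * (17^2/3 + 27^2/5 + 34^2/4) - 3*13
     = 0.076923 * 531.133 - 39
     = 1.856410.
Step 4: No ties, so H is used without correction.
Step 5: Under H0, H ~ chi^2(2); p-value = 0.395263.
Step 6: alpha = 0.05. fail to reject H0.

H = 1.8564, df = 2, p = 0.395263, fail to reject H0.


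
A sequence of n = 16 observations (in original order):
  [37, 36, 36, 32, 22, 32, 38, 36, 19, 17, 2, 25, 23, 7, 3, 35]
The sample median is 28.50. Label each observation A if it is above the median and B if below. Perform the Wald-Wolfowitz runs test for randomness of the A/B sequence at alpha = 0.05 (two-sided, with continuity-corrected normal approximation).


Step 1: Compute median = 28.50; label A = above, B = below.
Labels in order: AAAABAAABBBBBBBA  (n_A = 8, n_B = 8)
Step 2: Count runs R = 5.
Step 3: Under H0 (random ordering), E[R] = 2*n_A*n_B/(n_A+n_B) + 1 = 2*8*8/16 + 1 = 9.0000.
        Var[R] = 2*n_A*n_B*(2*n_A*n_B - n_A - n_B) / ((n_A+n_B)^2 * (n_A+n_B-1)) = 14336/3840 = 3.7333.
        SD[R] = 1.9322.
Step 4: Continuity-corrected z = (R + 0.5 - E[R]) / SD[R] = (5 + 0.5 - 9.0000) / 1.9322 = -1.8114.
Step 5: Two-sided p-value via normal approximation = 2*(1 - Phi(|z|)) = 0.070076.
Step 6: alpha = 0.05. fail to reject H0.

R = 5, z = -1.8114, p = 0.070076, fail to reject H0.


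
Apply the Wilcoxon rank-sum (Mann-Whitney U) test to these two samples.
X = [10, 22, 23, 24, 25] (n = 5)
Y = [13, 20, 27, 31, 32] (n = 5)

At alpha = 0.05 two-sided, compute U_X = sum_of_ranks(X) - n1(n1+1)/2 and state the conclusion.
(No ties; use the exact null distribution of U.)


Step 1: Combine and sort all 10 observations; assign midranks.
sorted (value, group): (10,X), (13,Y), (20,Y), (22,X), (23,X), (24,X), (25,X), (27,Y), (31,Y), (32,Y)
ranks: 10->1, 13->2, 20->3, 22->4, 23->5, 24->6, 25->7, 27->8, 31->9, 32->10
Step 2: Rank sum for X: R1 = 1 + 4 + 5 + 6 + 7 = 23.
Step 3: U_X = R1 - n1(n1+1)/2 = 23 - 5*6/2 = 23 - 15 = 8.
       U_Y = n1*n2 - U_X = 25 - 8 = 17.
Step 4: No ties, so the exact null distribution of U (based on enumerating the C(10,5) = 252 equally likely rank assignments) gives the two-sided p-value.
Step 5: p-value = 0.420635; compare to alpha = 0.05. fail to reject H0.

U_X = 8, p = 0.420635, fail to reject H0 at alpha = 0.05.


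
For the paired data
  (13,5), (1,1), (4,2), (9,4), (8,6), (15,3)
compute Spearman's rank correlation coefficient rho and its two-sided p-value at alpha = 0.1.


Step 1: Rank x and y separately (midranks; no ties here).
rank(x): 13->5, 1->1, 4->2, 9->4, 8->3, 15->6
rank(y): 5->5, 1->1, 2->2, 4->4, 6->6, 3->3
Step 2: d_i = R_x(i) - R_y(i); compute d_i^2.
  (5-5)^2=0, (1-1)^2=0, (2-2)^2=0, (4-4)^2=0, (3-6)^2=9, (6-3)^2=9
sum(d^2) = 18.
Step 3: rho = 1 - 6*18 / (6*(6^2 - 1)) = 1 - 108/210 = 0.485714.
Step 4: Under H0, t = rho * sqrt((n-2)/(1-rho^2)) = 1.1113 ~ t(4).
Step 5: Two-sided p-value from the t-distribution with 4 df = 0.328723.
Step 6: alpha = 0.1. fail to reject H0.

rho = 0.4857, p = 0.328723, fail to reject H0 at alpha = 0.1.


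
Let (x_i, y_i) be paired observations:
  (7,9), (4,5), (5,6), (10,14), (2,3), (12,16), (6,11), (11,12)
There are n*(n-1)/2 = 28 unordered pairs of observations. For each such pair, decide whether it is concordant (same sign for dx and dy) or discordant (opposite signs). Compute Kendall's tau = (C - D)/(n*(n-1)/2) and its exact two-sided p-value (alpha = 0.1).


Step 1: Enumerate the 28 unordered pairs (i,j) with i<j and classify each by sign(x_j-x_i) * sign(y_j-y_i).
  (1,2):dx=-3,dy=-4->C; (1,3):dx=-2,dy=-3->C; (1,4):dx=+3,dy=+5->C; (1,5):dx=-5,dy=-6->C
  (1,6):dx=+5,dy=+7->C; (1,7):dx=-1,dy=+2->D; (1,8):dx=+4,dy=+3->C; (2,3):dx=+1,dy=+1->C
  (2,4):dx=+6,dy=+9->C; (2,5):dx=-2,dy=-2->C; (2,6):dx=+8,dy=+11->C; (2,7):dx=+2,dy=+6->C
  (2,8):dx=+7,dy=+7->C; (3,4):dx=+5,dy=+8->C; (3,5):dx=-3,dy=-3->C; (3,6):dx=+7,dy=+10->C
  (3,7):dx=+1,dy=+5->C; (3,8):dx=+6,dy=+6->C; (4,5):dx=-8,dy=-11->C; (4,6):dx=+2,dy=+2->C
  (4,7):dx=-4,dy=-3->C; (4,8):dx=+1,dy=-2->D; (5,6):dx=+10,dy=+13->C; (5,7):dx=+4,dy=+8->C
  (5,8):dx=+9,dy=+9->C; (6,7):dx=-6,dy=-5->C; (6,8):dx=-1,dy=-4->C; (7,8):dx=+5,dy=+1->C
Step 2: C = 26, D = 2, total pairs = 28.
Step 3: tau = (C - D)/(n(n-1)/2) = (26 - 2)/28 = 0.857143.
Step 4: Exact two-sided p-value (enumerate n! = 40320 permutations of y under H0): p = 0.001736.
Step 5: alpha = 0.1. reject H0.

tau_b = 0.8571 (C=26, D=2), p = 0.001736, reject H0.


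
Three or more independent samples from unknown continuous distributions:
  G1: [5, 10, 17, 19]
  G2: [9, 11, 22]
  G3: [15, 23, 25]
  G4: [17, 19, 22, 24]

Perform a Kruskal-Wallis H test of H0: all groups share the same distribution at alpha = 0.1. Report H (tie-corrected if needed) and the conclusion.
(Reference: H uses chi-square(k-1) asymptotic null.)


Step 1: Combine all N = 14 observations and assign midranks.
sorted (value, group, rank): (5,G1,1), (9,G2,2), (10,G1,3), (11,G2,4), (15,G3,5), (17,G1,6.5), (17,G4,6.5), (19,G1,8.5), (19,G4,8.5), (22,G2,10.5), (22,G4,10.5), (23,G3,12), (24,G4,13), (25,G3,14)
Step 2: Sum ranks within each group.
R_1 = 19 (n_1 = 4)
R_2 = 16.5 (n_2 = 3)
R_3 = 31 (n_3 = 3)
R_4 = 38.5 (n_4 = 4)
Step 3: H = 12/(N(N+1)) * sum(R_i^2/n_i) - 3(N+1)
     = 12/(14*15) * (19^2/4 + 16.5^2/3 + 31^2/3 + 38.5^2/4) - 3*15
     = 0.057143 * 871.896 - 45
     = 4.822619.
Step 4: Ties present; correction factor C = 1 - 18/(14^3 - 14) = 0.993407. Corrected H = 4.822619 / 0.993407 = 4.854628.
Step 5: Under H0, H ~ chi^2(3); p-value = 0.182757.
Step 6: alpha = 0.1. fail to reject H0.

H = 4.8546, df = 3, p = 0.182757, fail to reject H0.


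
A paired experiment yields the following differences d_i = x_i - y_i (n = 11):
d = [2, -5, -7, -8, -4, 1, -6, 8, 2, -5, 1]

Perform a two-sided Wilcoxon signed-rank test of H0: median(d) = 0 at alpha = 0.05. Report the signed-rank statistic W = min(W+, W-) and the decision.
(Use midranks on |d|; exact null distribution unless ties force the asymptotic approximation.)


Step 1: Drop any zero differences (none here) and take |d_i|.
|d| = [2, 5, 7, 8, 4, 1, 6, 8, 2, 5, 1]
Step 2: Midrank |d_i| (ties get averaged ranks).
ranks: |2|->3.5, |5|->6.5, |7|->9, |8|->10.5, |4|->5, |1|->1.5, |6|->8, |8|->10.5, |2|->3.5, |5|->6.5, |1|->1.5
Step 3: Attach original signs; sum ranks with positive sign and with negative sign.
W+ = 3.5 + 1.5 + 10.5 + 3.5 + 1.5 = 20.5
W- = 6.5 + 9 + 10.5 + 5 + 8 + 6.5 = 45.5
(Check: W+ + W- = 66 should equal n(n+1)/2 = 66.)
Step 4: Test statistic W = min(W+, W-) = 20.5.
Step 5: Ties in |d|, so use the tie-corrected normal approximation.
        E[W] = n(n+1)/4 = 11*12/4 = 33.
        Tie groups: |d|=1 (t=2), |d|=2 (t=2), |d|=5 (t=2), |d|=8 (t=2); sum(t^3 - t) = 24.
        Var[W] = n(n+1)(2n+1)/24 - sum(t^3-t)/48 = 3036/24 - 24/48 = 126.
        z = (W - E[W]) / sqrt(Var[W]) = (20.5 - 33) / 11.2250 = -1.1136.
        Two-sided p = 2*Phi(z) = 0.265456.
Step 6: alpha = 0.05. fail to reject H0.

W+ = 20.5, W- = 45.5, W = min = 20.5, p = 0.265456, fail to reject H0.
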